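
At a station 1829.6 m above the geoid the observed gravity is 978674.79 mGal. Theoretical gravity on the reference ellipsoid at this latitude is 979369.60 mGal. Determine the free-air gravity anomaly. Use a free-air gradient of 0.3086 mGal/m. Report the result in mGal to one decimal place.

-130.2

Free-air correction = 0.3086 × 1829.6 = 564.61 mGal
Free-air anomaly = 978674.79 − 979369.60 + (564.61) = -130.20 mGal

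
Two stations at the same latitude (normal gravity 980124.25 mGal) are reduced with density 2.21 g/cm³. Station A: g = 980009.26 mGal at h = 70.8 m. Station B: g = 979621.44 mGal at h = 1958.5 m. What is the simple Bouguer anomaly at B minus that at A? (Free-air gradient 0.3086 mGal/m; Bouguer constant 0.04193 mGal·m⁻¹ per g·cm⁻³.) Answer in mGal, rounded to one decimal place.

Δg_SB(A) = 980009.26 − 980124.25 + 0.3086×70.8 − 0.04193×2.21×70.8 = -99.70 mGal
Δg_SB(B) = 979621.44 − 980124.25 + 0.3086×1958.5 − 0.04193×2.21×1958.5 = -79.90 mGal
Difference = -79.90 − (-99.70) = 19.80 mGal

19.8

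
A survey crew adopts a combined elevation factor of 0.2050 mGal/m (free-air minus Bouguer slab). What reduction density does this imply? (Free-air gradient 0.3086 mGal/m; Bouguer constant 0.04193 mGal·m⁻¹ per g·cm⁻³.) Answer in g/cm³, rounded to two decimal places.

0.2050 = 0.3086 − 0.04193 × ρ
ρ = (0.3086 − 0.2050) / 0.04193 = 2.47 g/cm³

2.47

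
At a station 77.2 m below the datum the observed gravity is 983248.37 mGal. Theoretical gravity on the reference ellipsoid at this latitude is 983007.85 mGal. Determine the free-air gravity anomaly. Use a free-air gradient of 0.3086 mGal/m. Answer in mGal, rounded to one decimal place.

216.7

Free-air correction = 0.3086 × -77.2 = -23.82 mGal
Free-air anomaly = 983248.37 − 983007.85 + (-23.82) = 216.70 mGal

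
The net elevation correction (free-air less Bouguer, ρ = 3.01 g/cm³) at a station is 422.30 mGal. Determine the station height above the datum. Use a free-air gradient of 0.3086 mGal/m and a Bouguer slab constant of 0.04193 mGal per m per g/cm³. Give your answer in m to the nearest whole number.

Combined gradient = 0.3086 − 0.04193 × 3.01 = 0.1823907 mGal/m
h = 422.30 / 0.1823907 = 2315.36 m

2315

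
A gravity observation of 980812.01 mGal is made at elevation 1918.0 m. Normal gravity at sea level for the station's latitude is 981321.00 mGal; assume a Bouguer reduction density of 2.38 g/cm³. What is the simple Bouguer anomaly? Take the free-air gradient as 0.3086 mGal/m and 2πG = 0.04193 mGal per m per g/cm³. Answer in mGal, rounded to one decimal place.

-108.5

Free-air correction = 0.3086 × 1918.0 = 591.89 mGal
Free-air anomaly = 980812.01 − 981321.00 + (591.89) = 82.90 mGal
Bouguer slab correction = 0.04193 × 2.38 × 1918.0 = 191.40 mGal
Simple Bouguer anomaly = 82.90 − (191.40) = -108.50 mGal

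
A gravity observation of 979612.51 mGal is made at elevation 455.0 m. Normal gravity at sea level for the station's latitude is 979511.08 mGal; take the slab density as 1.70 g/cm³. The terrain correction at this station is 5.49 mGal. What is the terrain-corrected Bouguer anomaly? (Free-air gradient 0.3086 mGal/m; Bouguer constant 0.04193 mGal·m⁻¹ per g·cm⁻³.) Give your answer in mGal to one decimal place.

214.9

Free-air correction = 0.3086 × 455.0 = 140.41 mGal
Free-air anomaly = 979612.51 − 979511.08 + (140.41) = 241.84 mGal
Bouguer slab correction = 0.04193 × 1.70 × 455.0 = 32.43 mGal
Simple Bouguer anomaly = 241.84 − (32.43) = 209.41 mGal
Complete Bouguer anomaly = 209.41 + 5.49 = 214.90 mGal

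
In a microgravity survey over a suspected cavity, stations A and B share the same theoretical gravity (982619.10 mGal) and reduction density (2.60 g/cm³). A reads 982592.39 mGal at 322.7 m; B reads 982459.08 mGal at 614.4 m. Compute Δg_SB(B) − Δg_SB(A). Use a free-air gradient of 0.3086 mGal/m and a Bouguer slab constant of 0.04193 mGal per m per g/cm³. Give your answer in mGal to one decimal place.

Δg_SB(A) = 982592.39 − 982619.10 + 0.3086×322.7 − 0.04193×2.60×322.7 = 37.70 mGal
Δg_SB(B) = 982459.08 − 982619.10 + 0.3086×614.4 − 0.04193×2.60×614.4 = -37.40 mGal
Difference = -37.40 − (37.70) = -75.10 mGal

-75.1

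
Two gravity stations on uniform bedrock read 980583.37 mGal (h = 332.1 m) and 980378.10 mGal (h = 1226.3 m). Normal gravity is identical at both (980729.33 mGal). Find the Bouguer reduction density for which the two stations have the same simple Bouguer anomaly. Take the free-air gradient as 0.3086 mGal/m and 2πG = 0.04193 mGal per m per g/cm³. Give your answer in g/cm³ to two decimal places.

Δg_obs = 980378.10 − 980583.37 = -205.27 mGal over Δh = 1226.3 − 332.1 = 894.2 m
Equal Bouguer anomalies ⇒ Δg_obs + (0.3086 − 0.04193ρ)·Δh = 0
0.3086 − 0.04193ρ = −Δg_obs/Δh = 0.22956
ρ = (0.3086 − 0.22956) / 0.04193 = 1.89 g/cm³

1.89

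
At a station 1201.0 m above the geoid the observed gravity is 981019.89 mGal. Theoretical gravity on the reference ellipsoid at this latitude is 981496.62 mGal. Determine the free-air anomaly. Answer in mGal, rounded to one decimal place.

Free-air correction = 0.3086 × 1201.0 = 370.63 mGal
Free-air anomaly = 981019.89 − 981496.62 + (370.63) = -106.10 mGal

-106.1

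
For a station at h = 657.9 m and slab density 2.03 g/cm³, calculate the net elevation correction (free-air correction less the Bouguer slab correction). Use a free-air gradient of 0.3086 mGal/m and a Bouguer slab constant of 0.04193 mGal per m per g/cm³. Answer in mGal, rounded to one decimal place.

Combined gradient = 0.3086 − 0.04193 × 2.03 = 0.2234821 mGal/m
Combined elevation correction = 0.2234821 × 657.9 = 147.0 mGal

147.0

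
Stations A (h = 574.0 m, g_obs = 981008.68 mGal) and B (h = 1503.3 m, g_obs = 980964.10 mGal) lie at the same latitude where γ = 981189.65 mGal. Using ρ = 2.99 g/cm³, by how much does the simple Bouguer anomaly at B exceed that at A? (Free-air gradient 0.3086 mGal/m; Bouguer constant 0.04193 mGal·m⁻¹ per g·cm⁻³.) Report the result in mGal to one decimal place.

125.7

Δg_SB(A) = 981008.68 − 981189.65 + 0.3086×574.0 − 0.04193×2.99×574.0 = -75.80 mGal
Δg_SB(B) = 980964.10 − 981189.65 + 0.3086×1503.3 − 0.04193×2.99×1503.3 = 49.90 mGal
Difference = 49.90 − (-75.80) = 125.70 mGal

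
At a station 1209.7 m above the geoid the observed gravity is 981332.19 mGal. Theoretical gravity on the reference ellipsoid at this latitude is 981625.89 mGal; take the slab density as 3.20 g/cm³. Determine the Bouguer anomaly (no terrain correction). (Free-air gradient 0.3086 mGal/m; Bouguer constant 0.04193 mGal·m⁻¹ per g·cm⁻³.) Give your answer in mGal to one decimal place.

Free-air correction = 0.3086 × 1209.7 = 373.31 mGal
Free-air anomaly = 981332.19 − 981625.89 + (373.31) = 79.61 mGal
Bouguer slab correction = 0.04193 × 3.20 × 1209.7 = 162.31 mGal
Simple Bouguer anomaly = 79.61 − (162.31) = -82.70 mGal

-82.7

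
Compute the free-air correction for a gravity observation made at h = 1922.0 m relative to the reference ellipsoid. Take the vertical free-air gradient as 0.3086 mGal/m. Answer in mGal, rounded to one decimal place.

593.1

Free-air correction = 0.3086 × 1922.0 = 593.1 mGal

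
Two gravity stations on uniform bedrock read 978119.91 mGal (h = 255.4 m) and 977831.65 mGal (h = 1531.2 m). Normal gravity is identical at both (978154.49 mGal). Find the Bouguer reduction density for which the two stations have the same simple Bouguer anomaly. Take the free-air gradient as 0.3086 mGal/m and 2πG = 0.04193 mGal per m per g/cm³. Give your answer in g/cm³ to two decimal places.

1.97

Δg_obs = 977831.65 − 978119.91 = -288.26 mGal over Δh = 1531.2 − 255.4 = 1275.8 m
Equal Bouguer anomalies ⇒ Δg_obs + (0.3086 − 0.04193ρ)·Δh = 0
0.3086 − 0.04193ρ = −Δg_obs/Δh = 0.22594
ρ = (0.3086 − 0.22594) / 0.04193 = 1.97 g/cm³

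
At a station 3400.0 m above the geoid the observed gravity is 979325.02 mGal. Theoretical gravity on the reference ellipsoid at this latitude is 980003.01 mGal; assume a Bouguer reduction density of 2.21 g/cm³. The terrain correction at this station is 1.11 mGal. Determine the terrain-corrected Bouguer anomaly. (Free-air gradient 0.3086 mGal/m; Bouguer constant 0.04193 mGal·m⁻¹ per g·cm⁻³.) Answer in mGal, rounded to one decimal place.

Free-air correction = 0.3086 × 3400.0 = 1049.24 mGal
Free-air anomaly = 979325.02 − 980003.01 + (1049.24) = 371.25 mGal
Bouguer slab correction = 0.04193 × 2.21 × 3400.0 = 315.06 mGal
Simple Bouguer anomaly = 371.25 − (315.06) = 56.19 mGal
Complete Bouguer anomaly = 56.19 + 1.11 = 57.30 mGal

57.3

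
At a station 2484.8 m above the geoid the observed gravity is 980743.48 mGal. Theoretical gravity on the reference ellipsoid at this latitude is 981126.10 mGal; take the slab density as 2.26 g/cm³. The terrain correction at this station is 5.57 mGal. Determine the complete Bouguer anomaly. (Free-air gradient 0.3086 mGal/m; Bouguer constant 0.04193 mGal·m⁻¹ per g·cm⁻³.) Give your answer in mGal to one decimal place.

Free-air correction = 0.3086 × 2484.8 = 766.81 mGal
Free-air anomaly = 980743.48 − 981126.10 + (766.81) = 384.19 mGal
Bouguer slab correction = 0.04193 × 2.26 × 2484.8 = 235.46 mGal
Simple Bouguer anomaly = 384.19 − (235.46) = 148.73 mGal
Complete Bouguer anomaly = 148.73 + 5.57 = 154.30 mGal

154.3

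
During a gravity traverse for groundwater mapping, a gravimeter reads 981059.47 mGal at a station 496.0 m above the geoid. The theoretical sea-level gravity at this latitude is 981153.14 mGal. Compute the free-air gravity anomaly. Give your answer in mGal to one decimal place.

Free-air correction = 0.3086 × 496.0 = 153.07 mGal
Free-air anomaly = 981059.47 − 981153.14 + (153.07) = 59.40 mGal

59.4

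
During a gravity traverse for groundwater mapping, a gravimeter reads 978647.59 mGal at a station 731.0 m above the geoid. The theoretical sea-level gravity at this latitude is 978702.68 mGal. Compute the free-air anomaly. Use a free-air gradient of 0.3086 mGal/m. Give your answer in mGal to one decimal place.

170.5

Free-air correction = 0.3086 × 731.0 = 225.59 mGal
Free-air anomaly = 978647.59 − 978702.68 + (225.59) = 170.50 mGal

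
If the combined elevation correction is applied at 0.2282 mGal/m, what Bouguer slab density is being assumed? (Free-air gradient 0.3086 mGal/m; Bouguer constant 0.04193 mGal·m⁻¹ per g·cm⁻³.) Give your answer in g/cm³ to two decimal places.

1.92

0.2282 = 0.3086 − 0.04193 × ρ
ρ = (0.3086 − 0.2282) / 0.04193 = 1.92 g/cm³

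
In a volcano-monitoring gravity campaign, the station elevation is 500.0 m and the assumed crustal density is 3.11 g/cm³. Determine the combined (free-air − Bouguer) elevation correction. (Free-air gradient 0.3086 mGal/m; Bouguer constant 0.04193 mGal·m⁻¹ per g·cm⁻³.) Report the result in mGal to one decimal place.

Combined gradient = 0.3086 − 0.04193 × 3.11 = 0.1781977 mGal/m
Combined elevation correction = 0.1781977 × 500.0 = 89.1 mGal

89.1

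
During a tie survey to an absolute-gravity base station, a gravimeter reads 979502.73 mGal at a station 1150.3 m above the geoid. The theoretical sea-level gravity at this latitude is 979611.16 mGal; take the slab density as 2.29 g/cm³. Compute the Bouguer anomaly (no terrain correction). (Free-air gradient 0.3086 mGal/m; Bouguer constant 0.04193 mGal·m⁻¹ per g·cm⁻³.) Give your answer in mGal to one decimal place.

136.1

Free-air correction = 0.3086 × 1150.3 = 354.98 mGal
Free-air anomaly = 979502.73 − 979611.16 + (354.98) = 246.55 mGal
Bouguer slab correction = 0.04193 × 2.29 × 1150.3 = 110.45 mGal
Simple Bouguer anomaly = 246.55 − (110.45) = 136.10 mGal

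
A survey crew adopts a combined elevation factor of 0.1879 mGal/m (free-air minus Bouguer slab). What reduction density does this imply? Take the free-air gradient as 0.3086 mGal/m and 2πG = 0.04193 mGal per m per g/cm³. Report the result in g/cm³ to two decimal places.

2.88

0.1879 = 0.3086 − 0.04193 × ρ
ρ = (0.3086 − 0.1879) / 0.04193 = 2.88 g/cm³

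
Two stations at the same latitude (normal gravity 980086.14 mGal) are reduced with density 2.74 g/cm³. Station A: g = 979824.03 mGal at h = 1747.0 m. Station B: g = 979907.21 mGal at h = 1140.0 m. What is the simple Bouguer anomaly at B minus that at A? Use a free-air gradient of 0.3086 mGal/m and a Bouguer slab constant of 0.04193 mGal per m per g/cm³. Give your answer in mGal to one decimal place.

-34.4

Δg_SB(A) = 979824.03 − 980086.14 + 0.3086×1747.0 − 0.04193×2.74×1747.0 = 76.30 mGal
Δg_SB(B) = 979907.21 − 980086.14 + 0.3086×1140.0 − 0.04193×2.74×1140.0 = 41.90 mGal
Difference = 41.90 − (76.30) = -34.40 mGal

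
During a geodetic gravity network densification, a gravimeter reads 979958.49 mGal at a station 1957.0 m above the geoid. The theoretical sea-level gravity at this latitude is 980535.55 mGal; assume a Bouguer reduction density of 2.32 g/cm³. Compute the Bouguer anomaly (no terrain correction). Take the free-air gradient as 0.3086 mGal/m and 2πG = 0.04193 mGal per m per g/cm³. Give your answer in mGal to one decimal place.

-163.5

Free-air correction = 0.3086 × 1957.0 = 603.93 mGal
Free-air anomaly = 979958.49 − 980535.55 + (603.93) = 26.87 mGal
Bouguer slab correction = 0.04193 × 2.32 × 1957.0 = 190.37 mGal
Simple Bouguer anomaly = 26.87 − (190.37) = -163.50 mGal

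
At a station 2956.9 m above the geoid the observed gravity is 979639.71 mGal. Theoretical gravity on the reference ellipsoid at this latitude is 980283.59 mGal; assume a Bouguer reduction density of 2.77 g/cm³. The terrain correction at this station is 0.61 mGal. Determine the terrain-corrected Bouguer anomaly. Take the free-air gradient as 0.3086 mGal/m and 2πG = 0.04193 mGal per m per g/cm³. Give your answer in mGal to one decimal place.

Free-air correction = 0.3086 × 2956.9 = 912.50 mGal
Free-air anomaly = 979639.71 − 980283.59 + (912.50) = 268.62 mGal
Bouguer slab correction = 0.04193 × 2.77 × 2956.9 = 343.43 mGal
Simple Bouguer anomaly = 268.62 − (343.43) = -74.81 mGal
Complete Bouguer anomaly = -74.81 + 0.61 = -74.20 mGal

-74.2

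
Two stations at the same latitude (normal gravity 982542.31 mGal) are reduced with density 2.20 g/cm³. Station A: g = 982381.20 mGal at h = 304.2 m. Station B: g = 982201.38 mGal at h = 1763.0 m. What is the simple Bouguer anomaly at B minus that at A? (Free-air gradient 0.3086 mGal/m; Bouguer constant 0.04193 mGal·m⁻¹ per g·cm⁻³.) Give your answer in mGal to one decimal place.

Δg_SB(A) = 982381.20 − 982542.31 + 0.3086×304.2 − 0.04193×2.20×304.2 = -95.30 mGal
Δg_SB(B) = 982201.38 − 982542.31 + 0.3086×1763.0 − 0.04193×2.20×1763.0 = 40.50 mGal
Difference = 40.50 − (-95.30) = 135.80 mGal

135.8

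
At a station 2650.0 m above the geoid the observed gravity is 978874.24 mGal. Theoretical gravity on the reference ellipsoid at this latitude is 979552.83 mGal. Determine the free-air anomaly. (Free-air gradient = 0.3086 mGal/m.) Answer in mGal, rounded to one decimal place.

Free-air correction = 0.3086 × 2650.0 = 817.79 mGal
Free-air anomaly = 978874.24 − 979552.83 + (817.79) = 139.20 mGal

139.2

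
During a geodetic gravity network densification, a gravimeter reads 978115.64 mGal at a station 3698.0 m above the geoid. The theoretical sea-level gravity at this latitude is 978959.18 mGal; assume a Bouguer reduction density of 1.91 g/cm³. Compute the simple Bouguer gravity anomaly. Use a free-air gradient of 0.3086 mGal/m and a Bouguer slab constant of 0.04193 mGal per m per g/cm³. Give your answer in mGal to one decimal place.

Free-air correction = 0.3086 × 3698.0 = 1141.20 mGal
Free-air anomaly = 978115.64 − 978959.18 + (1141.20) = 297.66 mGal
Bouguer slab correction = 0.04193 × 1.91 × 3698.0 = 296.16 mGal
Simple Bouguer anomaly = 297.66 − (296.16) = 1.50 mGal

1.5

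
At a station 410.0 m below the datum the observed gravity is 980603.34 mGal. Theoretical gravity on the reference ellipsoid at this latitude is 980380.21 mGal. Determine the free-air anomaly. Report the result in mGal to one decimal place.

96.6

Free-air correction = 0.3086 × -410.0 = -126.53 mGal
Free-air anomaly = 980603.34 − 980380.21 + (-126.53) = 96.60 mGal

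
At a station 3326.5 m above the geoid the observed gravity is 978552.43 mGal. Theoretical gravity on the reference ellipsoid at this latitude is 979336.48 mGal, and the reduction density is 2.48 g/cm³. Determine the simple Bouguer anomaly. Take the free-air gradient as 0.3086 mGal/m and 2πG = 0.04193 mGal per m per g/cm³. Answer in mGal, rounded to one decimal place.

-103.4

Free-air correction = 0.3086 × 3326.5 = 1026.56 mGal
Free-air anomaly = 978552.43 − 979336.48 + (1026.56) = 242.51 mGal
Bouguer slab correction = 0.04193 × 2.48 × 3326.5 = 345.91 mGal
Simple Bouguer anomaly = 242.51 − (345.91) = -103.40 mGal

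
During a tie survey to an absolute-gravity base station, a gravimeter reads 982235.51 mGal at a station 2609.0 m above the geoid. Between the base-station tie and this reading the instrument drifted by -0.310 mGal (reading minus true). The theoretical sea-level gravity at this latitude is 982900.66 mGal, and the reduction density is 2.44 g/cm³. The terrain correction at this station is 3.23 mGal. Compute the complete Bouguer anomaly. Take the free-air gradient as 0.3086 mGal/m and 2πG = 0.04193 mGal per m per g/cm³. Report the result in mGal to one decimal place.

-123.4

Drift-corrected reading = 982235.51 − (-0.310) = 982235.820 mGal
Free-air correction = 0.3086 × 2609.0 = 805.14 mGal
Free-air anomaly = 982235.820 − 982900.66 + (805.14) = 140.300 mGal
Bouguer slab correction = 0.04193 × 2.44 × 2609.0 = 266.92 mGal
Simple Bouguer anomaly = 140.300 − (266.92) = -126.620 mGal
Complete Bouguer anomaly = -126.620 + 3.23 = -123.390 mGal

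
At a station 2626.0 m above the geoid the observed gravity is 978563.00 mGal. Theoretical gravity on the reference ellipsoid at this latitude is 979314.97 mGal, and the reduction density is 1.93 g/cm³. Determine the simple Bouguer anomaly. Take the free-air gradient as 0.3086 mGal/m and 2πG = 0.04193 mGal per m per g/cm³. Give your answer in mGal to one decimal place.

-154.1

Free-air correction = 0.3086 × 2626.0 = 810.38 mGal
Free-air anomaly = 978563.00 − 979314.97 + (810.38) = 58.41 mGal
Bouguer slab correction = 0.04193 × 1.93 × 2626.0 = 212.51 mGal
Simple Bouguer anomaly = 58.41 − (212.51) = -154.10 mGal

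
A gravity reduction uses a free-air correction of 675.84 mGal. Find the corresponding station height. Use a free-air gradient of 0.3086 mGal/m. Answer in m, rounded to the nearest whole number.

2190

h = 675.84 / 0.3086 = 2190.02 m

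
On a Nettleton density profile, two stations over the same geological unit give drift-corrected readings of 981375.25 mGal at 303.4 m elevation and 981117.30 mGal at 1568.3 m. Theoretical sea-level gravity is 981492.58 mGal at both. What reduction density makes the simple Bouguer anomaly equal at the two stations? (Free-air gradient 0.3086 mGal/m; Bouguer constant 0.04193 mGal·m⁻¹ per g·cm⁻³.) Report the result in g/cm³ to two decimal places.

2.50

Δg_obs = 981117.30 − 981375.25 = -257.95 mGal over Δh = 1568.3 − 303.4 = 1264.9 m
Equal Bouguer anomalies ⇒ Δg_obs + (0.3086 − 0.04193ρ)·Δh = 0
0.3086 − 0.04193ρ = −Δg_obs/Δh = 0.20393
ρ = (0.3086 − 0.20393) / 0.04193 = 2.50 g/cm³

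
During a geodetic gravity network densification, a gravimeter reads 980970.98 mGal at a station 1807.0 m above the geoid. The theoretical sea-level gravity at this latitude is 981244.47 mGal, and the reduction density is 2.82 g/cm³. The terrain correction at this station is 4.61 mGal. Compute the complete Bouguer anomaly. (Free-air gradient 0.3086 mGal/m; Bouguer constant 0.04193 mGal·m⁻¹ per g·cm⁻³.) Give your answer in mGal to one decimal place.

Free-air correction = 0.3086 × 1807.0 = 557.64 mGal
Free-air anomaly = 980970.98 − 981244.47 + (557.64) = 284.15 mGal
Bouguer slab correction = 0.04193 × 2.82 × 1807.0 = 213.66 mGal
Simple Bouguer anomaly = 284.15 − (213.66) = 70.49 mGal
Complete Bouguer anomaly = 70.49 + 4.61 = 75.10 mGal

75.1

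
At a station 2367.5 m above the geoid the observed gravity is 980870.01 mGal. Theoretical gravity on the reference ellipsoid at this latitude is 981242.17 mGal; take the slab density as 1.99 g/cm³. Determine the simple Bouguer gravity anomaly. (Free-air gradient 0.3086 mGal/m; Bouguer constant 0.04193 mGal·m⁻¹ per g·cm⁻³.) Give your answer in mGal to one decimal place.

160.9

Free-air correction = 0.3086 × 2367.5 = 730.61 mGal
Free-air anomaly = 980870.01 − 981242.17 + (730.61) = 358.45 mGal
Bouguer slab correction = 0.04193 × 1.99 × 2367.5 = 197.55 mGal
Simple Bouguer anomaly = 358.45 − (197.55) = 160.90 mGal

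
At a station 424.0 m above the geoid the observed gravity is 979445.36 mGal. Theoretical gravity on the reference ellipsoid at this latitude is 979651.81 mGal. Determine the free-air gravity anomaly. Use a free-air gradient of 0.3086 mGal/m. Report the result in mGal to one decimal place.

-75.6

Free-air correction = 0.3086 × 424.0 = 130.85 mGal
Free-air anomaly = 979445.36 − 979651.81 + (130.85) = -75.60 mGal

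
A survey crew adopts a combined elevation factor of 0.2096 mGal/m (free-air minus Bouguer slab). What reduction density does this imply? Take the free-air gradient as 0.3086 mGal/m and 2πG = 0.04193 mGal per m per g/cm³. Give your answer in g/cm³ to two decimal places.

0.2096 = 0.3086 − 0.04193 × ρ
ρ = (0.3086 − 0.2096) / 0.04193 = 2.36 g/cm³

2.36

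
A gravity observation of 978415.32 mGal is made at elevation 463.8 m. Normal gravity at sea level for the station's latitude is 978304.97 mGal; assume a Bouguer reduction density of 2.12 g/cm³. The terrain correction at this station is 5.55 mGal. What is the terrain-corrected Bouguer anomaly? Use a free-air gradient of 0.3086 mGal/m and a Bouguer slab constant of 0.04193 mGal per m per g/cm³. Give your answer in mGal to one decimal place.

Free-air correction = 0.3086 × 463.8 = 143.13 mGal
Free-air anomaly = 978415.32 − 978304.97 + (143.13) = 253.48 mGal
Bouguer slab correction = 0.04193 × 2.12 × 463.8 = 41.23 mGal
Simple Bouguer anomaly = 253.48 − (41.23) = 212.25 mGal
Complete Bouguer anomaly = 212.25 + 5.55 = 217.80 mGal

217.8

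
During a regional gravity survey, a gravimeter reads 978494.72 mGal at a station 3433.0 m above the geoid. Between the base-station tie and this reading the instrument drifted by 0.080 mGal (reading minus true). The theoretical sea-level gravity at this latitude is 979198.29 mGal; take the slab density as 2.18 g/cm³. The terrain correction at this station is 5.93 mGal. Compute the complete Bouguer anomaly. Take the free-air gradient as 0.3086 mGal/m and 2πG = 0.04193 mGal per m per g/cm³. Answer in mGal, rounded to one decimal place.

47.9

Drift-corrected reading = 978494.72 − (0.080) = 978494.640 mGal
Free-air correction = 0.3086 × 3433.0 = 1059.42 mGal
Free-air anomaly = 978494.640 − 979198.29 + (1059.42) = 355.770 mGal
Bouguer slab correction = 0.04193 × 2.18 × 3433.0 = 313.80 mGal
Simple Bouguer anomaly = 355.770 − (313.80) = 41.970 mGal
Complete Bouguer anomaly = 41.970 + 5.93 = 47.900 mGal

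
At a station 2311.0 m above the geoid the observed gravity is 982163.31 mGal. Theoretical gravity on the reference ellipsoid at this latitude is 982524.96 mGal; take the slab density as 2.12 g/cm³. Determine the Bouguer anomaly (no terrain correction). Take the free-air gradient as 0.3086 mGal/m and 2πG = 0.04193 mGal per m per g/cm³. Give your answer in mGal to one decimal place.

Free-air correction = 0.3086 × 2311.0 = 713.17 mGal
Free-air anomaly = 982163.31 − 982524.96 + (713.17) = 351.52 mGal
Bouguer slab correction = 0.04193 × 2.12 × 2311.0 = 205.43 mGal
Simple Bouguer anomaly = 351.52 − (205.43) = 146.09 mGal

146.1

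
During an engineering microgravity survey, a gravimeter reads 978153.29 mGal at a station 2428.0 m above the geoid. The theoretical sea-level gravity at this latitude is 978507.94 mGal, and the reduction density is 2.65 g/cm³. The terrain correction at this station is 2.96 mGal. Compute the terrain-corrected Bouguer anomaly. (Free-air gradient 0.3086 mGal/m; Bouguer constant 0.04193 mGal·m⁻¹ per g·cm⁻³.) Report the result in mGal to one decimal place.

127.8

Free-air correction = 0.3086 × 2428.0 = 749.28 mGal
Free-air anomaly = 978153.29 − 978507.94 + (749.28) = 394.63 mGal
Bouguer slab correction = 0.04193 × 2.65 × 2428.0 = 269.79 mGal
Simple Bouguer anomaly = 394.63 − (269.79) = 124.84 mGal
Complete Bouguer anomaly = 124.84 + 2.96 = 127.80 mGal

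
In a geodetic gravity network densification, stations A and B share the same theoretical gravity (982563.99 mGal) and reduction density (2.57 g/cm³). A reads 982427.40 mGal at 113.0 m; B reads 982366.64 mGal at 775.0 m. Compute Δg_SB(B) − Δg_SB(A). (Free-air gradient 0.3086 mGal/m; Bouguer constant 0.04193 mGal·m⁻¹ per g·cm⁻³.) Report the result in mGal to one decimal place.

Δg_SB(A) = 982427.40 − 982563.99 + 0.3086×113.0 − 0.04193×2.57×113.0 = -113.90 mGal
Δg_SB(B) = 982366.64 − 982563.99 + 0.3086×775.0 − 0.04193×2.57×775.0 = -41.70 mGal
Difference = -41.70 − (-113.90) = 72.20 mGal

72.2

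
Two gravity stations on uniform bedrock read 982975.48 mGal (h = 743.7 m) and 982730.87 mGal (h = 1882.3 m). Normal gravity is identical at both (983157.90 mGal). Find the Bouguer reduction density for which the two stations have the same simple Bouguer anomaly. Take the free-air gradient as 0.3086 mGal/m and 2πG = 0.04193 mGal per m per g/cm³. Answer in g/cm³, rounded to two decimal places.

Δg_obs = 982730.87 − 982975.48 = -244.61 mGal over Δh = 1882.3 − 743.7 = 1138.6 m
Equal Bouguer anomalies ⇒ Δg_obs + (0.3086 − 0.04193ρ)·Δh = 0
0.3086 − 0.04193ρ = −Δg_obs/Δh = 0.21483
ρ = (0.3086 − 0.21483) / 0.04193 = 2.24 g/cm³

2.24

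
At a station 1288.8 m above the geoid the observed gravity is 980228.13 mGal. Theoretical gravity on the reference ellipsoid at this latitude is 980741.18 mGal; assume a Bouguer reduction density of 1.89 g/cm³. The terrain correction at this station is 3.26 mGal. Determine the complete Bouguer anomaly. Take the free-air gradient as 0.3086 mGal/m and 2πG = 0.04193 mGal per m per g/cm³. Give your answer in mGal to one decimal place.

-214.2

Free-air correction = 0.3086 × 1288.8 = 397.72 mGal
Free-air anomaly = 980228.13 − 980741.18 + (397.72) = -115.33 mGal
Bouguer slab correction = 0.04193 × 1.89 × 1288.8 = 102.13 mGal
Simple Bouguer anomaly = -115.33 − (102.13) = -217.46 mGal
Complete Bouguer anomaly = -217.46 + 3.26 = -214.20 mGal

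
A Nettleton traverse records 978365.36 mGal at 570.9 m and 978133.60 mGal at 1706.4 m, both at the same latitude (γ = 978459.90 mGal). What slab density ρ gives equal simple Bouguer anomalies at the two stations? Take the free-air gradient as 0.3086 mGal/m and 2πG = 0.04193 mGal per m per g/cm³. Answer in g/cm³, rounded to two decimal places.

Δg_obs = 978133.60 − 978365.36 = -231.76 mGal over Δh = 1706.4 − 570.9 = 1135.5 m
Equal Bouguer anomalies ⇒ Δg_obs + (0.3086 − 0.04193ρ)·Δh = 0
0.3086 − 0.04193ρ = −Δg_obs/Δh = 0.20410
ρ = (0.3086 − 0.20410) / 0.04193 = 2.49 g/cm³

2.49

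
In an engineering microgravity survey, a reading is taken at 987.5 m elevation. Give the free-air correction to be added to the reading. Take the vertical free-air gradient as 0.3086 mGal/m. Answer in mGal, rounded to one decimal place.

304.7

Free-air correction = 0.3086 × 987.5 = 304.7 mGal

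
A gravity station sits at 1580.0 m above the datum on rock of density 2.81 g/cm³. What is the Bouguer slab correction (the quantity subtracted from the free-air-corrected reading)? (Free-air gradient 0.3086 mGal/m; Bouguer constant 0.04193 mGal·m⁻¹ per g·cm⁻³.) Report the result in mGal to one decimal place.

186.2

Bouguer slab correction = 0.04193 × 2.81 × 1580.0 = 186.2 mGal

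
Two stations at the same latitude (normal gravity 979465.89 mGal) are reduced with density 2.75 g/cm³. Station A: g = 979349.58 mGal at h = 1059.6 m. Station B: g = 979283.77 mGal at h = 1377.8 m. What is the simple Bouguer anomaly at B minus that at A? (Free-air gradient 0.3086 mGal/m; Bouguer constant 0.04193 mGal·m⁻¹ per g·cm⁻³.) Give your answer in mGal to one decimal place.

Δg_SB(A) = 979349.58 − 979465.89 + 0.3086×1059.6 − 0.04193×2.75×1059.6 = 88.50 mGal
Δg_SB(B) = 979283.77 − 979465.89 + 0.3086×1377.8 − 0.04193×2.75×1377.8 = 84.20 mGal
Difference = 84.20 − (88.50) = -4.30 mGal

-4.3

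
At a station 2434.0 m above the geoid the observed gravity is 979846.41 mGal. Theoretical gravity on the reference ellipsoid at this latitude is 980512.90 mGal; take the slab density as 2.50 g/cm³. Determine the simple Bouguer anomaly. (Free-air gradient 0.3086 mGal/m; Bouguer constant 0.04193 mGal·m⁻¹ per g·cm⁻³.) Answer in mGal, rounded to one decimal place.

Free-air correction = 0.3086 × 2434.0 = 751.13 mGal
Free-air anomaly = 979846.41 − 980512.90 + (751.13) = 84.64 mGal
Bouguer slab correction = 0.04193 × 2.50 × 2434.0 = 255.14 mGal
Simple Bouguer anomaly = 84.64 − (255.14) = -170.50 mGal

-170.5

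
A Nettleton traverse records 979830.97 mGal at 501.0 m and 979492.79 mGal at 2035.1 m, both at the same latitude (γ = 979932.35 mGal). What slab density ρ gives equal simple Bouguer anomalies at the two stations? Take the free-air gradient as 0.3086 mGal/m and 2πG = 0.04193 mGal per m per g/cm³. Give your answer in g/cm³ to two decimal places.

2.10

Δg_obs = 979492.79 − 979830.97 = -338.18 mGal over Δh = 2035.1 − 501.0 = 1534.1 m
Equal Bouguer anomalies ⇒ Δg_obs + (0.3086 − 0.04193ρ)·Δh = 0
0.3086 − 0.04193ρ = −Δg_obs/Δh = 0.22044
ρ = (0.3086 − 0.22044) / 0.04193 = 2.10 g/cm³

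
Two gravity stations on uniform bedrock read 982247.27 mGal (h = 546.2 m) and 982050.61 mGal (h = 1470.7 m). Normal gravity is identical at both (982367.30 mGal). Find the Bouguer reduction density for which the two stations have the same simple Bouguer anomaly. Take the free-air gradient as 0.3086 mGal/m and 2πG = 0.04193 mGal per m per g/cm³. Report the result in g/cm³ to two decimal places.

2.29

Δg_obs = 982050.61 − 982247.27 = -196.66 mGal over Δh = 1470.7 − 546.2 = 924.5 m
Equal Bouguer anomalies ⇒ Δg_obs + (0.3086 − 0.04193ρ)·Δh = 0
0.3086 − 0.04193ρ = −Δg_obs/Δh = 0.21272
ρ = (0.3086 − 0.21272) / 0.04193 = 2.29 g/cm³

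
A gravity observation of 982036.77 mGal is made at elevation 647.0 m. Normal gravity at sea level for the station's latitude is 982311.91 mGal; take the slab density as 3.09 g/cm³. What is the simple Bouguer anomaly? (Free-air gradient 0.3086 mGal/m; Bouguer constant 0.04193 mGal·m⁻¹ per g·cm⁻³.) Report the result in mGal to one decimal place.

Free-air correction = 0.3086 × 647.0 = 199.66 mGal
Free-air anomaly = 982036.77 − 982311.91 + (199.66) = -75.48 mGal
Bouguer slab correction = 0.04193 × 3.09 × 647.0 = 83.83 mGal
Simple Bouguer anomaly = -75.48 − (83.83) = -159.31 mGal

-159.3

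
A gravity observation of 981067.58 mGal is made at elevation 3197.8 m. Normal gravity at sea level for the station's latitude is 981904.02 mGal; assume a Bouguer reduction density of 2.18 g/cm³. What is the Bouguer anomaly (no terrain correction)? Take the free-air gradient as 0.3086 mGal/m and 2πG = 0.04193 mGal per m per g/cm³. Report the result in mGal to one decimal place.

-141.9

Free-air correction = 0.3086 × 3197.8 = 986.84 mGal
Free-air anomaly = 981067.58 − 981904.02 + (986.84) = 150.40 mGal
Bouguer slab correction = 0.04193 × 2.18 × 3197.8 = 292.30 mGal
Simple Bouguer anomaly = 150.40 − (292.30) = -141.90 mGal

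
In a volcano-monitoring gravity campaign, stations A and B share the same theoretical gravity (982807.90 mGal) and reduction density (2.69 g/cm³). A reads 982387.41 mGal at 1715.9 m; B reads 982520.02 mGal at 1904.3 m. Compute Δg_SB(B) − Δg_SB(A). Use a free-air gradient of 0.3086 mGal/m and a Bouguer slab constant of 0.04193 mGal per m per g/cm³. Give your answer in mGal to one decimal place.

Δg_SB(A) = 982387.41 − 982807.90 + 0.3086×1715.9 − 0.04193×2.69×1715.9 = -84.50 mGal
Δg_SB(B) = 982520.02 − 982807.90 + 0.3086×1904.3 − 0.04193×2.69×1904.3 = 85.00 mGal
Difference = 85.00 − (-84.50) = 169.50 mGal

169.5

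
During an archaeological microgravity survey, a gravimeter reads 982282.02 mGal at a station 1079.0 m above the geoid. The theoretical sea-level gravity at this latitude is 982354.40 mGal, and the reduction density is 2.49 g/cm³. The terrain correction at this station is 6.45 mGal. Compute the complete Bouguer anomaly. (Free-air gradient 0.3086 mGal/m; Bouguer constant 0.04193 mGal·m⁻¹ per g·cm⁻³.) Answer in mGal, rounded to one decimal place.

154.4

Free-air correction = 0.3086 × 1079.0 = 332.98 mGal
Free-air anomaly = 982282.02 − 982354.40 + (332.98) = 260.60 mGal
Bouguer slab correction = 0.04193 × 2.49 × 1079.0 = 112.65 mGal
Simple Bouguer anomaly = 260.60 − (112.65) = 147.95 mGal
Complete Bouguer anomaly = 147.95 + 6.45 = 154.40 mGal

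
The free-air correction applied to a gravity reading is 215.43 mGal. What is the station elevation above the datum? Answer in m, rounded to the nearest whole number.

h = 215.43 / 0.3086 = 698.09 m

698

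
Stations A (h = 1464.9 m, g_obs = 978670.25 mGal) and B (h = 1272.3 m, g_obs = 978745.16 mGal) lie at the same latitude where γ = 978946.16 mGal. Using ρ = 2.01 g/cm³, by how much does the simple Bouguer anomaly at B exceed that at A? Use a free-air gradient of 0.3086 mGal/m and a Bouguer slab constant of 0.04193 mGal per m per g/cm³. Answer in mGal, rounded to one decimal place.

31.7

Δg_SB(A) = 978670.25 − 978946.16 + 0.3086×1464.9 − 0.04193×2.01×1464.9 = 52.70 mGal
Δg_SB(B) = 978745.16 − 978946.16 + 0.3086×1272.3 − 0.04193×2.01×1272.3 = 84.40 mGal
Difference = 84.40 − (52.70) = 31.70 mGal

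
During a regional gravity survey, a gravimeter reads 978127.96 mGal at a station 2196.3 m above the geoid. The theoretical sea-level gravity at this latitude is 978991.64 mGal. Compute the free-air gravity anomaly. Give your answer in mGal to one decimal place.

-185.9

Free-air correction = 0.3086 × 2196.3 = 677.78 mGal
Free-air anomaly = 978127.96 − 978991.64 + (677.78) = -185.90 mGal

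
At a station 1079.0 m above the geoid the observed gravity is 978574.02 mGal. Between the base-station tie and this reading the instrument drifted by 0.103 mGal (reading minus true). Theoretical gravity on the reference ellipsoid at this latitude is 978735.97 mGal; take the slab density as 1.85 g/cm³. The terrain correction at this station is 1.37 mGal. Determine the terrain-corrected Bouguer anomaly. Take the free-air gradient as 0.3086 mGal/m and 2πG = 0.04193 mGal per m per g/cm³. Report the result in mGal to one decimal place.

88.6

Drift-corrected reading = 978574.02 − (0.103) = 978573.917 mGal
Free-air correction = 0.3086 × 1079.0 = 332.98 mGal
Free-air anomaly = 978573.917 − 978735.97 + (332.98) = 170.927 mGal
Bouguer slab correction = 0.04193 × 1.85 × 1079.0 = 83.70 mGal
Simple Bouguer anomaly = 170.927 − (83.70) = 87.227 mGal
Complete Bouguer anomaly = 87.227 + 1.37 = 88.597 mGal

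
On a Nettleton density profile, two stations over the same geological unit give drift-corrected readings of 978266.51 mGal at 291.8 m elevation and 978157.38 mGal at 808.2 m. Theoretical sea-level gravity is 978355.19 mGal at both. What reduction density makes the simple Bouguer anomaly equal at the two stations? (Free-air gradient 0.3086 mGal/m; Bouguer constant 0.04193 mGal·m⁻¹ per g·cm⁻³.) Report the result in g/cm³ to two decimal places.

2.32

Δg_obs = 978157.38 − 978266.51 = -109.13 mGal over Δh = 808.2 − 291.8 = 516.4 m
Equal Bouguer anomalies ⇒ Δg_obs + (0.3086 − 0.04193ρ)·Δh = 0
0.3086 − 0.04193ρ = −Δg_obs/Δh = 0.21133
ρ = (0.3086 − 0.21133) / 0.04193 = 2.32 g/cm³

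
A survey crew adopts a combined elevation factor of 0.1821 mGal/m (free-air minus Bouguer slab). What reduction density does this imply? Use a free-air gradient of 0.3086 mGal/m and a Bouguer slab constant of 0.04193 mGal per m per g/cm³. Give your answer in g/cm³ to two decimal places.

3.02

0.1821 = 0.3086 − 0.04193 × ρ
ρ = (0.3086 − 0.1821) / 0.04193 = 3.02 g/cm³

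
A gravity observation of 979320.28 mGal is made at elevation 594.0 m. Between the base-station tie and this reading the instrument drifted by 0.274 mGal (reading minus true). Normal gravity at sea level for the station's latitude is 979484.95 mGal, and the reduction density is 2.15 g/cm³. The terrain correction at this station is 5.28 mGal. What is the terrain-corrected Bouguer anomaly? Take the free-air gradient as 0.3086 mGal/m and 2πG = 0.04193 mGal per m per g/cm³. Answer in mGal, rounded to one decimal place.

Drift-corrected reading = 979320.28 − (0.274) = 979320.006 mGal
Free-air correction = 0.3086 × 594.0 = 183.31 mGal
Free-air anomaly = 979320.006 − 979484.95 + (183.31) = 18.366 mGal
Bouguer slab correction = 0.04193 × 2.15 × 594.0 = 53.55 mGal
Simple Bouguer anomaly = 18.366 − (53.55) = -35.184 mGal
Complete Bouguer anomaly = -35.184 + 5.28 = -29.904 mGal

-29.9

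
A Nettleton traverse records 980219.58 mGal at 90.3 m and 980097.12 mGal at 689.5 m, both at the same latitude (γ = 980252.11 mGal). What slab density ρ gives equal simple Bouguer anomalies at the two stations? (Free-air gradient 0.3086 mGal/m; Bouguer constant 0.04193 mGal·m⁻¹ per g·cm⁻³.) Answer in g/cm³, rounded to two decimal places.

Δg_obs = 980097.12 − 980219.58 = -122.46 mGal over Δh = 689.5 − 90.3 = 599.2 m
Equal Bouguer anomalies ⇒ Δg_obs + (0.3086 − 0.04193ρ)·Δh = 0
0.3086 − 0.04193ρ = −Δg_obs/Δh = 0.20437
ρ = (0.3086 − 0.20437) / 0.04193 = 2.49 g/cm³

2.49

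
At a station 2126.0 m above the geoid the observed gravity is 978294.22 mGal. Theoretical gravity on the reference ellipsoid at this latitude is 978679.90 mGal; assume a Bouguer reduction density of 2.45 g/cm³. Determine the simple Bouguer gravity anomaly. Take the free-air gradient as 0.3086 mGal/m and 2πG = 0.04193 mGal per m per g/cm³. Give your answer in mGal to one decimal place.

52.0

Free-air correction = 0.3086 × 2126.0 = 656.08 mGal
Free-air anomaly = 978294.22 − 978679.90 + (656.08) = 270.40 mGal
Bouguer slab correction = 0.04193 × 2.45 × 2126.0 = 218.40 mGal
Simple Bouguer anomaly = 270.40 − (218.40) = 52.00 mGal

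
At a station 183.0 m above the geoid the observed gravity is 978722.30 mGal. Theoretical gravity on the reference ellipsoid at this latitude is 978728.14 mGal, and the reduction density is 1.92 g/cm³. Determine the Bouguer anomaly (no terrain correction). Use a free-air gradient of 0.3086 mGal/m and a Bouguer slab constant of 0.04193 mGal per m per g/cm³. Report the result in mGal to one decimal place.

35.9

Free-air correction = 0.3086 × 183.0 = 56.47 mGal
Free-air anomaly = 978722.30 − 978728.14 + (56.47) = 50.63 mGal
Bouguer slab correction = 0.04193 × 1.92 × 183.0 = 14.73 mGal
Simple Bouguer anomaly = 50.63 − (14.73) = 35.90 mGal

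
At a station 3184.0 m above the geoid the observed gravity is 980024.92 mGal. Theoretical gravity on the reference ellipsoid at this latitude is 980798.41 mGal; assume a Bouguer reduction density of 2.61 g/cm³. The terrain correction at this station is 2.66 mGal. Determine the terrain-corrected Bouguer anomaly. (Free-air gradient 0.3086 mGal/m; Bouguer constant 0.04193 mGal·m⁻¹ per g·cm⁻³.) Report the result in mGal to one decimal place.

Free-air correction = 0.3086 × 3184.0 = 982.58 mGal
Free-air anomaly = 980024.92 − 980798.41 + (982.58) = 209.09 mGal
Bouguer slab correction = 0.04193 × 2.61 × 3184.0 = 348.45 mGal
Simple Bouguer anomaly = 209.09 − (348.45) = -139.36 mGal
Complete Bouguer anomaly = -139.36 + 2.66 = -136.70 mGal

-136.7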